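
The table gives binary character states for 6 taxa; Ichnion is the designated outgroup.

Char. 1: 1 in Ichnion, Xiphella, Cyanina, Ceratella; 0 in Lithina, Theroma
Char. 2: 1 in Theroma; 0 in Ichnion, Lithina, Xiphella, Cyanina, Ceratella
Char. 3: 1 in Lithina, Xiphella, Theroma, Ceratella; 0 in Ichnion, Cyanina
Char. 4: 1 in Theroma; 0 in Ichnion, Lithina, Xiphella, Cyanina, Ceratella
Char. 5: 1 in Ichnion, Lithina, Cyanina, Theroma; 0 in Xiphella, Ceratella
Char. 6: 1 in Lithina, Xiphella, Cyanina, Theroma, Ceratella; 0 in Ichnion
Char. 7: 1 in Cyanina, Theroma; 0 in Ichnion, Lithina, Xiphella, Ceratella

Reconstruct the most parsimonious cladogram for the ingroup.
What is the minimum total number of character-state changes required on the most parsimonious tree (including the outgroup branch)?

8

Character polarity is set by the outgroup: the derived state is whichever differs from the outgroup's state, so for Char. 1, Char. 5 the derived state is '0', and for the remaining characters it is '1'.
Char. 1 (derived state '0') is shared by Lithina and Theroma — a synapomorphy uniting that clade.
Char. 2 (derived state '1') is unique to Theroma (autapomorphy; uninformative for grouping).
Char. 3: derived state '1' in Ceratella, Lithina, Theroma, and Xiphella only — synapomorphy for {Ceratella, Lithina, Theroma, Xiphella}.
Char. 4: derived state '1' in Theroma only — an autapomorphy, so it tells us nothing about relationships among taxa.
Char. 5: derived state '0' in Ceratella and Xiphella only — synapomorphy for {Ceratella, Xiphella}.
All ingroup taxa share the derived state '1' for Char. 6; it defines the ingroup but does not resolve relationships within it.
Char. 7 groups Cyanina and Theroma, which is incompatible with the clades supported by the remaining characters; treating it as convergent (homoplasy) costs fewer steps than any alternative tree.
Most parsimonious ingroup topology: (((Lithina,Theroma),(Xiphella,Ceratella)),Cyanina).
Changes per character on this tree: Char. 1: 1; Char. 2: 1; Char. 3: 1; Char. 4: 1; Char. 5: 1; Char. 6: 1; Char. 7: 2.
Total = 8.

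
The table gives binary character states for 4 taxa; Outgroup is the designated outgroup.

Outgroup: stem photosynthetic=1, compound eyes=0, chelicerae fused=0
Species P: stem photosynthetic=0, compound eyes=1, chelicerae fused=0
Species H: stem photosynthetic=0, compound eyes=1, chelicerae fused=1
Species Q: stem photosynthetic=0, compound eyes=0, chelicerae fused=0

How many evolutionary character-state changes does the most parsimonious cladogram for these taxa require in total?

3

Character polarity is set by the outgroup: the derived state is whichever differs from the outgroup's state, so for stem photosynthetic the derived state is '0', and for the remaining characters it is '1'.
All ingroup taxa share the derived state '0' for stem photosynthetic; it defines the ingroup but does not resolve relationships within it.
compound eyes: derived state '1' in Species H and Species P only — synapomorphy for {Species H, Species P}.
chelicerae fused: derived state '1' in Species H only — an autapomorphy, so it tells us nothing about relationships among taxa.
Most parsimonious ingroup topology: ((Species P,Species H),Species Q).
Changes per character on this tree: stem photosynthetic: 1; compound eyes: 1; chelicerae fused: 1.
Total = 3.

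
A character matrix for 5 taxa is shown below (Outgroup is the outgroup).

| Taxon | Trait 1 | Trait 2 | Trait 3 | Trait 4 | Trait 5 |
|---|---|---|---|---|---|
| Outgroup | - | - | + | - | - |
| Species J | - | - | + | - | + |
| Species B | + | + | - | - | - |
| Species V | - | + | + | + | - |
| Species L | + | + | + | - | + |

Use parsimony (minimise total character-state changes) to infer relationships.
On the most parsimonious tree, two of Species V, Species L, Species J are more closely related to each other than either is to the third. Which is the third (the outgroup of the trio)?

Species J

Character polarity is set by the outgroup: the derived state is whichever differs from the outgroup's state, so for Trait 3 the derived state is '-', and for the remaining characters it is '+'.
Only Species B and Species L show the derived state '+' for Trait 1, supporting them as a clade.
Trait 2 (derived state '+') is shared by Species B, Species L, and Species V — a synapomorphy uniting that clade.
Trait 3: derived state '-' in Species B only — an autapomorphy, so it tells us nothing about relationships among taxa.
Trait 4: derived state '+' in Species V only — an autapomorphy, so it tells us nothing about relationships among taxa.
Trait 5 groups Species J and Species L, which is incompatible with the clades supported by the remaining characters; treating it as convergent (homoplasy) costs fewer steps than any alternative tree.
Most parsimonious ingroup topology: (Species J,((Species B,Species L),Species V)).
Species V and Species L share a more recent common ancestor with each other than either does with Species J, so Species J is the least closely related of the three.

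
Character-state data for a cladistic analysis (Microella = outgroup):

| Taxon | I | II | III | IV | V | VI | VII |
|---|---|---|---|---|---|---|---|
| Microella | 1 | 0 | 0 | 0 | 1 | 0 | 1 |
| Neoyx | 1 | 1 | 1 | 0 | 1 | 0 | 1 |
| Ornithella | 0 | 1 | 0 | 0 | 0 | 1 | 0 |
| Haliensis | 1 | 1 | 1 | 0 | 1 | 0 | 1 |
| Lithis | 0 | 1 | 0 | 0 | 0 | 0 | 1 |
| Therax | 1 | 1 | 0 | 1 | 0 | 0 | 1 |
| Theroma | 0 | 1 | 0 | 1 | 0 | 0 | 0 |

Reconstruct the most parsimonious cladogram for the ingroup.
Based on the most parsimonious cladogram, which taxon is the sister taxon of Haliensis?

Character polarity is set by the outgroup: the derived state is whichever differs from the outgroup's state, so for I, V, VII the derived state is '0', and for the remaining characters it is '1'.
I: derived state '0' in Lithis, Ornithella, and Theroma only — synapomorphy for {Lithis, Ornithella, Theroma}.
All ingroup taxa share the derived state '1' for II; it defines the ingroup but does not resolve relationships within it.
III (derived state '1') is shared by Haliensis and Neoyx — a synapomorphy uniting that clade.
IV (state '1') occurs in Therax and Theroma but conflicts with the nesting implied by the other characters — most parsimoniously interpreted as homoplasy.
Only Lithis, Ornithella, Therax, and Theroma show the derived state '0' for V, supporting them as a clade.
VI: derived state '1' in Ornithella only — an autapomorphy, so it tells us nothing about relationships among taxa.
VII: derived state '0' in Ornithella and Theroma only — synapomorphy for {Ornithella, Theroma}.
Most parsimonious ingroup topology: ((Neoyx,Haliensis),(((Ornithella,Theroma),Lithis),Therax)).
Haliensis and Neoyx form a cherry on this tree, so they are sister taxa.

Neoyx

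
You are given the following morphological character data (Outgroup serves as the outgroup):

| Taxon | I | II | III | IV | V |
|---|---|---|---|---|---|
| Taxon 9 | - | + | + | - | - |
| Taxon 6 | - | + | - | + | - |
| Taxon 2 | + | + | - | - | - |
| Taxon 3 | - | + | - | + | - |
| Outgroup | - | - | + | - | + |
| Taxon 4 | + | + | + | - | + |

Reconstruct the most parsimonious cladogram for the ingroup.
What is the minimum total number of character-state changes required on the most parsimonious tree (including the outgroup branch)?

Character polarity is set by the outgroup: the derived state is whichever differs from the outgroup's state, so for III, V the derived state is '-', and for the remaining characters it is '+'.
I groups Taxon 2 and Taxon 4, which is incompatible with the clades supported by the remaining characters; treating it as convergent (homoplasy) costs fewer steps than any alternative tree.
All ingroup taxa share the derived state '+' for II; it defines the ingroup but does not resolve relationships within it.
III (derived state '-') is shared by Taxon 2, Taxon 3, and Taxon 6 — a synapomorphy uniting that clade.
IV (derived state '+') is shared by Taxon 3 and Taxon 6 — a synapomorphy uniting that clade.
V (derived state '-') is shared by Taxon 2, Taxon 3, Taxon 6, and Taxon 9 — a synapomorphy uniting that clade.
Most parsimonious ingroup topology: ((((Taxon 6,Taxon 3),Taxon 2),Taxon 9),Taxon 4).
Changes per character on this tree: I: 2; II: 1; III: 1; IV: 1; V: 1.
Total = 6.

6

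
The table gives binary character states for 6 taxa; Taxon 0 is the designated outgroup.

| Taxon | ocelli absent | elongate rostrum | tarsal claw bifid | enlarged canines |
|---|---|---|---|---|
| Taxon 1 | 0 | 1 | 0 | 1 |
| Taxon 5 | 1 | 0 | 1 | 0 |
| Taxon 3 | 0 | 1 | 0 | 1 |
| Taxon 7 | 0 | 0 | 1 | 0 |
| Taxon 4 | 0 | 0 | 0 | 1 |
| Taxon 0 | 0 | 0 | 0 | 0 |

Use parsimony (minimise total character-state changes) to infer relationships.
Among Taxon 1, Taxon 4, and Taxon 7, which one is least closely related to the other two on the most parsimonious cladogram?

The outgroup has state '0' for every character, so '1' is the derived state throughout.
ocelli absent (derived state '1') is unique to Taxon 5 (autapomorphy; uninformative for grouping).
elongate rostrum (derived state '1') is shared by Taxon 1 and Taxon 3 — a synapomorphy uniting that clade.
Only Taxon 5 and Taxon 7 show the derived state '1' for tarsal claw bifid, supporting them as a clade.
enlarged canines: derived state '1' in Taxon 1, Taxon 3, and Taxon 4 only — synapomorphy for {Taxon 1, Taxon 3, Taxon 4}.
Most parsimonious ingroup topology: ((Taxon 7,Taxon 5),(Taxon 4,(Taxon 3,Taxon 1))).
Taxon 1 and Taxon 4 share a more recent common ancestor with each other than either does with Taxon 7, so Taxon 7 is the least closely related of the three.

Taxon 7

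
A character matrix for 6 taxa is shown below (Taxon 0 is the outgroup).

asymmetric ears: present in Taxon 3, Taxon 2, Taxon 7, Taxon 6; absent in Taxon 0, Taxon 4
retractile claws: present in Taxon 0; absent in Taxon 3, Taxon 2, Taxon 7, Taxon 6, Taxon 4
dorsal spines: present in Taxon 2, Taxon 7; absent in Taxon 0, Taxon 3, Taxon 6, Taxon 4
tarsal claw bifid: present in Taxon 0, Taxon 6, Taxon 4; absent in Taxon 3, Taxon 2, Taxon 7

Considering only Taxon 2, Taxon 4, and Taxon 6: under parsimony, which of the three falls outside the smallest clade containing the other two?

Taxon 4

Character polarity is set by the outgroup: the derived state is whichever differs from the outgroup's state, so for retractile claws, tarsal claw bifid the derived state is 'absent', and for the remaining characters it is 'present'.
asymmetric ears: derived state 'present' in Taxon 2, Taxon 3, Taxon 6, and Taxon 7 only — synapomorphy for {Taxon 2, Taxon 3, Taxon 6, Taxon 7}.
All ingroup taxa share the derived state 'absent' for retractile claws; it defines the ingroup but does not resolve relationships within it.
dorsal spines (derived state 'present') is shared by Taxon 2 and Taxon 7 — a synapomorphy uniting that clade.
tarsal claw bifid (derived state 'absent') is shared by Taxon 2, Taxon 3, and Taxon 7 — a synapomorphy uniting that clade.
Most parsimonious ingroup topology: (((Taxon 3,(Taxon 2,Taxon 7)),Taxon 6),Taxon 4).
Taxon 6 and Taxon 2 share a more recent common ancestor with each other than either does with Taxon 4, so Taxon 4 is the least closely related of the three.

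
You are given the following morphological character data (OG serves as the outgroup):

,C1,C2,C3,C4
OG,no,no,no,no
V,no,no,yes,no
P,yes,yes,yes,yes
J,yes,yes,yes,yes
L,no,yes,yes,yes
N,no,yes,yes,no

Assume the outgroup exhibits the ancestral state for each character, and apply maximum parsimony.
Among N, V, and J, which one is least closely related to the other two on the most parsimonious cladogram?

V

The outgroup has state 'no' for every character, so 'yes' is the derived state throughout.
Only J and P show the derived state 'yes' for C1, supporting them as a clade.
C2 (derived state 'yes') is shared by J, L, N, and P — a synapomorphy uniting that clade.
C3 (derived state 'yes') is shared by all ingroup taxa — unites the whole ingroup.
C4: derived state 'yes' in J, L, and P only — synapomorphy for {J, L, P}.
Most parsimonious ingroup topology: (V,(((P,J),L),N)).
N and J share a more recent common ancestor with each other than either does with V, so V is the least closely related of the three.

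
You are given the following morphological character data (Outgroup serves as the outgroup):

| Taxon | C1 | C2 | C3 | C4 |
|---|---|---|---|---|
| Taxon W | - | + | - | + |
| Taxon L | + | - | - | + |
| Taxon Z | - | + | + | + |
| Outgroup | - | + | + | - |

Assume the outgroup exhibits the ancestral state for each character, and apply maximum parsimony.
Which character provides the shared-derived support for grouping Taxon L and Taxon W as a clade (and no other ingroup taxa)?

Character polarity is set by the outgroup: the derived state is whichever differs from the outgroup's state, so for C2, C3 the derived state is '-', and for the remaining characters it is '+'.
C1: derived state '+' in Taxon L only — an autapomorphy, so it tells us nothing about relationships among taxa.
C2 (derived state '-') is unique to Taxon L (autapomorphy; uninformative for grouping).
Only Taxon L and Taxon W show the derived state '-' for C3, supporting them as a clade.
C4 (derived state '+') is shared by all ingroup taxa — unites the whole ingroup.
Most parsimonious ingroup topology: ((Taxon L,Taxon W),Taxon Z).
The clade {Taxon L, Taxon W} is supported by C3: its derived state '-' occurs in exactly those taxa and in no other taxon (including the outgroup).

C3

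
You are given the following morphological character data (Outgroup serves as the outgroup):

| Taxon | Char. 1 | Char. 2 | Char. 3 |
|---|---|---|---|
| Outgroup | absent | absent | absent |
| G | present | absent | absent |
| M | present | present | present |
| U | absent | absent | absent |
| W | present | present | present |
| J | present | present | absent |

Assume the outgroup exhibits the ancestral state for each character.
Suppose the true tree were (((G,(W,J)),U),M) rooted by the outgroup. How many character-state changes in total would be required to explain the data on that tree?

6

Map each character onto (((G,(W,J)),U),M) (rooted by Outgroup) and count the minimum state changes it requires (Fitch parsimony):
Char. 1: 2; Char. 2: 2; Char. 3: 2.
Total tree length = 6.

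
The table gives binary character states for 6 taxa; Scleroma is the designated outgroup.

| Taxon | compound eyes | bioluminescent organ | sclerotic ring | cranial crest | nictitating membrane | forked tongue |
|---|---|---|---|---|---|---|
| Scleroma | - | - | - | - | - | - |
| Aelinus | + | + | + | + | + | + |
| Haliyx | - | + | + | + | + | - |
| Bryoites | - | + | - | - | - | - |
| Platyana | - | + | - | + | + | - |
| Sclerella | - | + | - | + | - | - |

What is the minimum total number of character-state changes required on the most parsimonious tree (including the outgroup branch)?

The outgroup has state '-' for every character, so '+' is the derived state throughout.
compound eyes: derived state '+' in Aelinus only — an autapomorphy, so it tells us nothing about relationships among taxa.
bioluminescent organ (derived state '+') is shared by all ingroup taxa — unites the whole ingroup.
sclerotic ring: derived state '+' in Aelinus and Haliyx only — synapomorphy for {Aelinus, Haliyx}.
cranial crest (derived state '+') is shared by Aelinus, Haliyx, Platyana, and Sclerella — a synapomorphy uniting that clade.
Only Aelinus, Haliyx, and Platyana show the derived state '+' for nictitating membrane, supporting them as a clade.
forked tongue (derived state '+') is unique to Aelinus (autapomorphy; uninformative for grouping).
Most parsimonious ingroup topology: ((((Aelinus,Haliyx),Platyana),Sclerella),Bryoites).
Changes per character on this tree: compound eyes: 1; bioluminescent organ: 1; sclerotic ring: 1; cranial crest: 1; nictitating membrane: 1; forked tongue: 1.
Total = 6.

6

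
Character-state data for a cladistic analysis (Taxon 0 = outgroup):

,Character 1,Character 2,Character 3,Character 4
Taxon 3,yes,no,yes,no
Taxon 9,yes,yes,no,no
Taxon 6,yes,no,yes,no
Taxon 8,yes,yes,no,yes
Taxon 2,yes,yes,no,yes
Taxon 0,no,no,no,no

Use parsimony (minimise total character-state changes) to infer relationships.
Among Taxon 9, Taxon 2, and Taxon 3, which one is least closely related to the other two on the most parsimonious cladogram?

Taxon 3

The outgroup has state 'no' for every character, so 'yes' is the derived state throughout.
Character 1 (derived state 'yes') is shared by all ingroup taxa — unites the whole ingroup.
Only Taxon 2, Taxon 8, and Taxon 9 show the derived state 'yes' for Character 2, supporting them as a clade.
Character 3: derived state 'yes' in Taxon 3 and Taxon 6 only — synapomorphy for {Taxon 3, Taxon 6}.
Character 4 (derived state 'yes') is shared by Taxon 2 and Taxon 8 — a synapomorphy uniting that clade.
Most parsimonious ingroup topology: ((Taxon 9,(Taxon 2,Taxon 8)),(Taxon 6,Taxon 3)).
Taxon 9 and Taxon 2 share a more recent common ancestor with each other than either does with Taxon 3, so Taxon 3 is the least closely related of the three.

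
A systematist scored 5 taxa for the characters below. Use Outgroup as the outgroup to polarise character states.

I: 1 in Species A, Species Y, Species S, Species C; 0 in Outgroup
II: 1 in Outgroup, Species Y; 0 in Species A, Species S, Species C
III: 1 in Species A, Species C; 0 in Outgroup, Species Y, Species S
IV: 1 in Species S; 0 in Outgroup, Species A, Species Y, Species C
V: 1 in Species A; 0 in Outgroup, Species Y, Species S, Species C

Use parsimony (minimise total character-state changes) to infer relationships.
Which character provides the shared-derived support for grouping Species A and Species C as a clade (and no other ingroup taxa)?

III

Character polarity is set by the outgroup: the derived state is whichever differs from the outgroup's state, so for II the derived state is '0', and for the remaining characters it is '1'.
I (derived state '1') is shared by all ingroup taxa — unites the whole ingroup.
Only Species A, Species C, and Species S show the derived state '0' for II, supporting them as a clade.
III: derived state '1' in Species A and Species C only — synapomorphy for {Species A, Species C}.
IV (derived state '1') is unique to Species S (autapomorphy; uninformative for grouping).
V (derived state '1') is unique to Species A (autapomorphy; uninformative for grouping).
Most parsimonious ingroup topology: (((Species C,Species A),Species S),Species Y).
The clade {Species A, Species C} is supported by III: its derived state '1' occurs in exactly those taxa and in no other taxon (including the outgroup).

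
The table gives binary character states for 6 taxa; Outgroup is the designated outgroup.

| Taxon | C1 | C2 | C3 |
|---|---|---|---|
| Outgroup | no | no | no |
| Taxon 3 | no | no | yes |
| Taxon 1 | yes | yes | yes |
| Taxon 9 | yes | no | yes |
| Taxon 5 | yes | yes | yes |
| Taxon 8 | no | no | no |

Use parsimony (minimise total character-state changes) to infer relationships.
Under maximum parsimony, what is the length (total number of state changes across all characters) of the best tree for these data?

3

The outgroup has state 'no' for every character, so 'yes' is the derived state throughout.
C1: derived state 'yes' in Taxon 1, Taxon 5, and Taxon 9 only — synapomorphy for {Taxon 1, Taxon 5, Taxon 9}.
Only Taxon 1 and Taxon 5 show the derived state 'yes' for C2, supporting them as a clade.
C3 (derived state 'yes') is shared by Taxon 1, Taxon 3, Taxon 5, and Taxon 9 — a synapomorphy uniting that clade.
Most parsimonious ingroup topology: ((Taxon 3,((Taxon 1,Taxon 5),Taxon 9)),Taxon 8).
Changes per character on this tree: C1: 1; C2: 1; C3: 1.
Total = 3.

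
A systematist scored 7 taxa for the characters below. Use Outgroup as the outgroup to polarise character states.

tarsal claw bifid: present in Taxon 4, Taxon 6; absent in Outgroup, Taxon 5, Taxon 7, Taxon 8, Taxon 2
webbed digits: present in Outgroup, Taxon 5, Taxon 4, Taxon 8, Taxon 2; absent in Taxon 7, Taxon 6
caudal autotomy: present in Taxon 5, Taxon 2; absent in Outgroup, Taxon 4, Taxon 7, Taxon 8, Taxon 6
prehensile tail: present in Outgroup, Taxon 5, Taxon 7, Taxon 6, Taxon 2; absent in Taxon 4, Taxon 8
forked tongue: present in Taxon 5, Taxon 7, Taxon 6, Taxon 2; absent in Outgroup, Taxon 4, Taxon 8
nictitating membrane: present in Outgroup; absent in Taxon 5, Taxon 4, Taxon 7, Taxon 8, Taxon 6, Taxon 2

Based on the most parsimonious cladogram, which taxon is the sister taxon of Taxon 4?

Taxon 8

Character polarity is set by the outgroup: the derived state is whichever differs from the outgroup's state, so for webbed digits, prehensile tail, nictitating membrane the derived state is 'absent', and for the remaining characters it is 'present'.
tarsal claw bifid groups Taxon 4 and Taxon 6, which is incompatible with the clades supported by the remaining characters; treating it as convergent (homoplasy) costs fewer steps than any alternative tree.
webbed digits: derived state 'absent' in Taxon 6 and Taxon 7 only — synapomorphy for {Taxon 6, Taxon 7}.
caudal autotomy (derived state 'present') is shared by Taxon 2 and Taxon 5 — a synapomorphy uniting that clade.
prehensile tail: derived state 'absent' in Taxon 4 and Taxon 8 only — synapomorphy for {Taxon 4, Taxon 8}.
forked tongue (derived state 'present') is shared by Taxon 2, Taxon 5, Taxon 6, and Taxon 7 — a synapomorphy uniting that clade.
All ingroup taxa share the derived state 'absent' for nictitating membrane; it defines the ingroup but does not resolve relationships within it.
Most parsimonious ingroup topology: (((Taxon 5,Taxon 2),(Taxon 7,Taxon 6)),(Taxon 4,Taxon 8)).
Taxon 4 and Taxon 8 form a cherry on this tree, so they are sister taxa.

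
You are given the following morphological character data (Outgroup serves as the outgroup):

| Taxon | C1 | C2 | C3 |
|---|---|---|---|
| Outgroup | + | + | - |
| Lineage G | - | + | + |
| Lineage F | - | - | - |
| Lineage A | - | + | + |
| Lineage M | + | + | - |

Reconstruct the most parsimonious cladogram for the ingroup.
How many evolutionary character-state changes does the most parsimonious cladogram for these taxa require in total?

Character polarity is set by the outgroup: the derived state is whichever differs from the outgroup's state, so for C1, C2 the derived state is '-', and for the remaining characters it is '+'.
C1: derived state '-' in Lineage A, Lineage F, and Lineage G only — synapomorphy for {Lineage A, Lineage F, Lineage G}.
C2: derived state '-' in Lineage F only — an autapomorphy, so it tells us nothing about relationships among taxa.
C3: derived state '+' in Lineage A and Lineage G only — synapomorphy for {Lineage A, Lineage G}.
Most parsimonious ingroup topology: (((Lineage G,Lineage A),Lineage F),Lineage M).
Changes per character on this tree: C1: 1; C2: 1; C3: 1.
Total = 3.

3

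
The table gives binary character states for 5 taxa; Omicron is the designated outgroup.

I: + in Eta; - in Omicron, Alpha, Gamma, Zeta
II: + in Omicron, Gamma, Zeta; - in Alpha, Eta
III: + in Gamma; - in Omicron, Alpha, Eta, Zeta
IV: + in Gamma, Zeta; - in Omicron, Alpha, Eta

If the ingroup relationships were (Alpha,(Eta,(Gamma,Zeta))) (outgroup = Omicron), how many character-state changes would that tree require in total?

Map each character onto (Alpha,(Eta,(Gamma,Zeta))) (rooted by Omicron) and count the minimum state changes it requires (Fitch parsimony):
I: 1; II: 2; III: 1; IV: 1.
Total tree length = 5.

5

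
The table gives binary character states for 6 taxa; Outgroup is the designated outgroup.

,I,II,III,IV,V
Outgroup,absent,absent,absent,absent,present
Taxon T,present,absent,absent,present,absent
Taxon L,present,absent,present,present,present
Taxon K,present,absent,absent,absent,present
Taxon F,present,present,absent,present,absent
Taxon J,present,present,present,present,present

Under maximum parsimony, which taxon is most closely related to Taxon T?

Character polarity is set by the outgroup: the derived state is whichever differs from the outgroup's state, so for V the derived state is 'absent', and for the remaining characters it is 'present'.
All ingroup taxa share the derived state 'present' for I; it defines the ingroup but does not resolve relationships within it.
II groups Taxon F and Taxon J, which is incompatible with the clades supported by the remaining characters; treating it as convergent (homoplasy) costs fewer steps than any alternative tree.
III (derived state 'present') is shared by Taxon J and Taxon L — a synapomorphy uniting that clade.
IV (derived state 'present') is shared by Taxon F, Taxon J, Taxon L, and Taxon T — a synapomorphy uniting that clade.
V: derived state 'absent' in Taxon F and Taxon T only — synapomorphy for {Taxon F, Taxon T}.
Most parsimonious ingroup topology: (((Taxon T,Taxon F),(Taxon L,Taxon J)),Taxon K).
Taxon T and Taxon F form a cherry on this tree, so they are sister taxa.

Taxon F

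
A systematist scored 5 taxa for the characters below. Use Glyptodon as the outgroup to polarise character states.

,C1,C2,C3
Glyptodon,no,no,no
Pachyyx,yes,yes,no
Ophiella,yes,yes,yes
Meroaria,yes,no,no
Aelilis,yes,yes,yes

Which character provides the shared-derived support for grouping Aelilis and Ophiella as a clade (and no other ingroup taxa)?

C3

The outgroup has state 'no' for every character, so 'yes' is the derived state throughout.
C1 (derived state 'yes') is shared by all ingroup taxa — unites the whole ingroup.
Only Aelilis, Ophiella, and Pachyyx show the derived state 'yes' for C2, supporting them as a clade.
C3 (derived state 'yes') is shared by Aelilis and Ophiella — a synapomorphy uniting that clade.
Most parsimonious ingroup topology: ((Pachyyx,(Ophiella,Aelilis)),Meroaria).
The clade {Aelilis, Ophiella} is supported by C3: its derived state 'yes' occurs in exactly those taxa and in no other taxon (including the outgroup).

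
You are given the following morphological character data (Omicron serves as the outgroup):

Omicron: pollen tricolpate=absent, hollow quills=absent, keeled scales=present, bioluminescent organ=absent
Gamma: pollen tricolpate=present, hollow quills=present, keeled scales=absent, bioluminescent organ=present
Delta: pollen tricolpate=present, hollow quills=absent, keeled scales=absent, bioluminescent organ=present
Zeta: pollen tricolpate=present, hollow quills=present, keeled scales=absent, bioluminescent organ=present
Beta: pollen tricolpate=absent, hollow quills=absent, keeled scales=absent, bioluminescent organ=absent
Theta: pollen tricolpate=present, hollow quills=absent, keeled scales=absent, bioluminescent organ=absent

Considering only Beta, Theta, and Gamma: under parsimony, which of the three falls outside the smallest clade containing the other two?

Character polarity is set by the outgroup: the derived state is whichever differs from the outgroup's state, so for keeled scales the derived state is 'absent', and for the remaining characters it is 'present'.
pollen tricolpate (derived state 'present') is shared by Delta, Gamma, Theta, and Zeta — a synapomorphy uniting that clade.
hollow quills (derived state 'present') is shared by Gamma and Zeta — a synapomorphy uniting that clade.
All ingroup taxa share the derived state 'absent' for keeled scales; it defines the ingroup but does not resolve relationships within it.
bioluminescent organ (derived state 'present') is shared by Delta, Gamma, and Zeta — a synapomorphy uniting that clade.
Most parsimonious ingroup topology: ((((Gamma,Zeta),Delta),Theta),Beta).
Theta and Gamma share a more recent common ancestor with each other than either does with Beta, so Beta is the least closely related of the three.

Beta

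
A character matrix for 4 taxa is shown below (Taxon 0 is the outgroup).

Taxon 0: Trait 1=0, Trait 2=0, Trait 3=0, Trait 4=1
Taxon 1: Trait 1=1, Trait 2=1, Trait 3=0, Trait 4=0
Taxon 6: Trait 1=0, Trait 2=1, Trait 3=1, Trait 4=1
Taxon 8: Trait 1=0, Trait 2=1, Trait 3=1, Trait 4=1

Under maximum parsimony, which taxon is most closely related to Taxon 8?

Taxon 6

Character polarity is set by the outgroup: the derived state is whichever differs from the outgroup's state, so for Trait 4 the derived state is '0', and for the remaining characters it is '1'.
Trait 1 (derived state '1') is unique to Taxon 1 (autapomorphy; uninformative for grouping).
Trait 2 (derived state '1') is shared by all ingroup taxa — unites the whole ingroup.
Trait 3 (derived state '1') is shared by Taxon 6 and Taxon 8 — a synapomorphy uniting that clade.
Trait 4: derived state '0' in Taxon 1 only — an autapomorphy, so it tells us nothing about relationships among taxa.
Most parsimonious ingroup topology: (Taxon 1,(Taxon 6,Taxon 8)).
Taxon 8 and Taxon 6 form a cherry on this tree, so they are sister taxa.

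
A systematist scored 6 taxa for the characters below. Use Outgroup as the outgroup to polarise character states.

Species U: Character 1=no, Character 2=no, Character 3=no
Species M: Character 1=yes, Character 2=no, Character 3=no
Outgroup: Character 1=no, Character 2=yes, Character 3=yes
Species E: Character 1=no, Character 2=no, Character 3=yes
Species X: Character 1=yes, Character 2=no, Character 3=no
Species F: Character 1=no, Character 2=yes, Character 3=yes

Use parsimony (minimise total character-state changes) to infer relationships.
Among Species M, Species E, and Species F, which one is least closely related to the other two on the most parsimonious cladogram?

Character polarity is set by the outgroup: the derived state is whichever differs from the outgroup's state, so for Character 2, Character 3 the derived state is 'no', and for the remaining characters it is 'yes'.
Character 1 (derived state 'yes') is shared by Species M and Species X — a synapomorphy uniting that clade.
Character 2 (derived state 'no') is shared by Species E, Species M, Species U, and Species X — a synapomorphy uniting that clade.
Character 3 (derived state 'no') is shared by Species M, Species U, and Species X — a synapomorphy uniting that clade.
Most parsimonious ingroup topology: ((Species E,((Species X,Species M),Species U)),Species F).
Species E and Species M share a more recent common ancestor with each other than either does with Species F, so Species F is the least closely related of the three.

Species F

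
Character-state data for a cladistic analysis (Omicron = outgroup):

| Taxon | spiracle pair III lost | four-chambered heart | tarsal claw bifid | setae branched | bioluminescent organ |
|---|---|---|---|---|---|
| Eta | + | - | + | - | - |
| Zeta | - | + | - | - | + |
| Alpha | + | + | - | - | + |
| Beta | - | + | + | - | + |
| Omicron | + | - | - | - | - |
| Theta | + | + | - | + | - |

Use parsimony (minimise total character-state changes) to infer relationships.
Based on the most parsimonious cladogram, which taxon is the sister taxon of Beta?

Zeta

Character polarity is set by the outgroup: the derived state is whichever differs from the outgroup's state, so for spiracle pair III lost the derived state is '-', and for the remaining characters it is '+'.
Only Beta and Zeta show the derived state '-' for spiracle pair III lost, supporting them as a clade.
four-chambered heart: derived state '+' in Alpha, Beta, Theta, and Zeta only — synapomorphy for {Alpha, Beta, Theta, Zeta}.
tarsal claw bifid groups Beta and Eta, which is incompatible with the clades supported by the remaining characters; treating it as convergent (homoplasy) costs fewer steps than any alternative tree.
setae branched: derived state '+' in Theta only — an autapomorphy, so it tells us nothing about relationships among taxa.
bioluminescent organ: derived state '+' in Alpha, Beta, and Zeta only — synapomorphy for {Alpha, Beta, Zeta}.
Most parsimonious ingroup topology: ((((Beta,Zeta),Alpha),Theta),Eta).
Beta and Zeta form a cherry on this tree, so they are sister taxa.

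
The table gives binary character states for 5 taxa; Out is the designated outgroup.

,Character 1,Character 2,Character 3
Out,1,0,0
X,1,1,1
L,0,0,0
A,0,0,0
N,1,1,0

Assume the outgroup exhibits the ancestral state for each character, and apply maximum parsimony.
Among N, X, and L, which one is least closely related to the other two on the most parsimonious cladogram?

Character polarity is set by the outgroup: the derived state is whichever differs from the outgroup's state, so for Character 1 the derived state is '0', and for the remaining characters it is '1'.
Character 1: derived state '0' in A and L only — synapomorphy for {A, L}.
Only N and X show the derived state '1' for Character 2, supporting them as a clade.
Character 3: derived state '1' in X only — an autapomorphy, so it tells us nothing about relationships among taxa.
Most parsimonious ingroup topology: ((X,N),(L,A)).
X and N share a more recent common ancestor with each other than either does with L, so L is the least closely related of the three.

L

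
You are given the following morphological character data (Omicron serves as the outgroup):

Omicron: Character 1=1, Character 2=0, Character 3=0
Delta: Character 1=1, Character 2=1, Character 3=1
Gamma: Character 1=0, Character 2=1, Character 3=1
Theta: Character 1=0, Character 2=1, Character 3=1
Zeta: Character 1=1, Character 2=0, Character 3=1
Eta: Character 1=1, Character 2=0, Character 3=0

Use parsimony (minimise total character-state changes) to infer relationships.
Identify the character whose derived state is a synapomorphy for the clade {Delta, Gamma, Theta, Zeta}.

Character polarity is set by the outgroup: the derived state is whichever differs from the outgroup's state, so for Character 1 the derived state is '0', and for the remaining characters it is '1'.
Character 1: derived state '0' in Gamma and Theta only — synapomorphy for {Gamma, Theta}.
Only Delta, Gamma, and Theta show the derived state '1' for Character 2, supporting them as a clade.
Character 3: derived state '1' in Delta, Gamma, Theta, and Zeta only — synapomorphy for {Delta, Gamma, Theta, Zeta}.
Most parsimonious ingroup topology: (((Delta,(Gamma,Theta)),Zeta),Eta).
The clade {Delta, Gamma, Theta, Zeta} is supported by Character 3: its derived state '1' occurs in exactly those taxa and in no other taxon (including the outgroup).

Character 3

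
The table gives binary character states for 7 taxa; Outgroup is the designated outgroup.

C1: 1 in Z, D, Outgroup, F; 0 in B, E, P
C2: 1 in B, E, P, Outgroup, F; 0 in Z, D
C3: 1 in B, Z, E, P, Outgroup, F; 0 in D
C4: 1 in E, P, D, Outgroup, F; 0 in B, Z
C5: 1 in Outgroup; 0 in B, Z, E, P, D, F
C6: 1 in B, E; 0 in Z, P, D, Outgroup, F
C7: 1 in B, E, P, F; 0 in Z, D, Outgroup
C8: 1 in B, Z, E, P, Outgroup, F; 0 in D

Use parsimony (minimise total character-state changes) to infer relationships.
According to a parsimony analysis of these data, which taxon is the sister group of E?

B

Character polarity is set by the outgroup: the derived state is whichever differs from the outgroup's state, so for C1, C2, C3, C4, C5, C8 the derived state is '0', and for the remaining characters it is '1'.
C1: derived state '0' in B, E, and P only — synapomorphy for {B, E, P}.
Only D and Z show the derived state '0' for C2, supporting them as a clade.
C3 (derived state '0') is unique to D (autapomorphy; uninformative for grouping).
C4 (state '0') occurs in B and Z but conflicts with the nesting implied by the other characters — most parsimoniously interpreted as homoplasy.
All ingroup taxa share the derived state '0' for C5; it defines the ingroup but does not resolve relationships within it.
C6 (derived state '1') is shared by B and E — a synapomorphy uniting that clade.
C7 (derived state '1') is shared by B, E, F, and P — a synapomorphy uniting that clade.
C8 (derived state '0') is unique to D (autapomorphy; uninformative for grouping).
Most parsimonious ingroup topology: ((((B,E),P),F),(Z,D)).
E and B form a cherry on this tree, so they are sister taxa.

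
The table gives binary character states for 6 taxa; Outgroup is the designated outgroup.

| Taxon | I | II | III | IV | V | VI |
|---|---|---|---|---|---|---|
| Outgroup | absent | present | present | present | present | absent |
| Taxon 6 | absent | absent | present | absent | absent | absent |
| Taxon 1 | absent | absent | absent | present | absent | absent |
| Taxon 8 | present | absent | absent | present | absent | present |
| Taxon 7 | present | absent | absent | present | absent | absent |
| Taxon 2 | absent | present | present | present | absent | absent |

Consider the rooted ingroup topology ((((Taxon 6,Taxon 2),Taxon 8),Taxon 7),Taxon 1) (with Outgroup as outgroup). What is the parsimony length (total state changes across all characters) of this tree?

Map each character onto ((((Taxon 6,Taxon 2),Taxon 8),Taxon 7),Taxon 1) (rooted by Outgroup) and count the minimum state changes it requires (Fitch parsimony):
I: 2; II: 2; III: 2; IV: 1; V: 1; VI: 1.
Total tree length = 9.

9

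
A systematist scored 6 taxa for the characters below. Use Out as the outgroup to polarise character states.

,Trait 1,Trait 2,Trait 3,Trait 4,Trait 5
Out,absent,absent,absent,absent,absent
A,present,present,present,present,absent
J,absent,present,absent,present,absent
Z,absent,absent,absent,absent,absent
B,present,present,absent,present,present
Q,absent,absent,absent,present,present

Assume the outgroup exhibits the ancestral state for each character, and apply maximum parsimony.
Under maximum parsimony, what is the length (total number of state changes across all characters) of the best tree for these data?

The outgroup has state 'absent' for every character, so 'present' is the derived state throughout.
Trait 1 (derived state 'present') is shared by A and B — a synapomorphy uniting that clade.
Trait 2 (derived state 'present') is shared by A, B, and J — a synapomorphy uniting that clade.
Trait 3: derived state 'present' in A only — an autapomorphy, so it tells us nothing about relationships among taxa.
Trait 4: derived state 'present' in A, B, J, and Q only — synapomorphy for {A, B, J, Q}.
Trait 5 groups B and Q, which is incompatible with the clades supported by the remaining characters; treating it as convergent (homoplasy) costs fewer steps than any alternative tree.
Most parsimonious ingroup topology: ((((A,B),J),Q),Z).
Changes per character on this tree: Trait 1: 1; Trait 2: 1; Trait 3: 1; Trait 4: 1; Trait 5: 2.
Total = 6.

6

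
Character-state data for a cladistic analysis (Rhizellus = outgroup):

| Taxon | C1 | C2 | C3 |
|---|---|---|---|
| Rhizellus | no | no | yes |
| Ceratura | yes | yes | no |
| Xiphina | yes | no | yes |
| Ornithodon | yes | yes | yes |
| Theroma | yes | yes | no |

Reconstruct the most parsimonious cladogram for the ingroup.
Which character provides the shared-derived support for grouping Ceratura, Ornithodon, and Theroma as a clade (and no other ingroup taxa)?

C2

Character polarity is set by the outgroup: the derived state is whichever differs from the outgroup's state, so for C3 the derived state is 'no', and for the remaining characters it is 'yes'.
C1 (derived state 'yes') is shared by all ingroup taxa — unites the whole ingroup.
C2 (derived state 'yes') is shared by Ceratura, Ornithodon, and Theroma — a synapomorphy uniting that clade.
Only Ceratura and Theroma show the derived state 'no' for C3, supporting them as a clade.
Most parsimonious ingroup topology: (((Ceratura,Theroma),Ornithodon),Xiphina).
The clade {Ceratura, Ornithodon, Theroma} is supported by C2: its derived state 'yes' occurs in exactly those taxa and in no other taxon (including the outgroup).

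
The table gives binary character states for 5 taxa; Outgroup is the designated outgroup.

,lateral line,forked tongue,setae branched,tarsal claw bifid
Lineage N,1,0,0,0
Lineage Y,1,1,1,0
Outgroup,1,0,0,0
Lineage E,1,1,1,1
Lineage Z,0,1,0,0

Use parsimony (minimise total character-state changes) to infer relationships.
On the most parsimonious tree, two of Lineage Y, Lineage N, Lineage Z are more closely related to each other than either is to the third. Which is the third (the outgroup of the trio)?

Lineage N

Character polarity is set by the outgroup: the derived state is whichever differs from the outgroup's state, so for lateral line the derived state is '0', and for the remaining characters it is '1'.
lateral line (derived state '0') is unique to Lineage Z (autapomorphy; uninformative for grouping).
forked tongue (derived state '1') is shared by Lineage E, Lineage Y, and Lineage Z — a synapomorphy uniting that clade.
setae branched: derived state '1' in Lineage E and Lineage Y only — synapomorphy for {Lineage E, Lineage Y}.
tarsal claw bifid: derived state '1' in Lineage E only — an autapomorphy, so it tells us nothing about relationships among taxa.
Most parsimonious ingroup topology: (((Lineage Y,Lineage E),Lineage Z),Lineage N).
Lineage Z and Lineage Y share a more recent common ancestor with each other than either does with Lineage N, so Lineage N is the least closely related of the three.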